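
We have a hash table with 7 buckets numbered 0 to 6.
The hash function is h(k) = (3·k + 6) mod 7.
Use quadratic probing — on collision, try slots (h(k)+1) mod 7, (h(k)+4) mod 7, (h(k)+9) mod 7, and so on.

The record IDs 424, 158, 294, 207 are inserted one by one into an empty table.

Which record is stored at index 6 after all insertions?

Insert 424: h=4, slot 4 empty → index 4.
Insert 158: h=4, slot 4 occupied → index 5.
Insert 294: h=6, slot 6 empty → index 6.
Insert 207: h=4, slots 4,5 occupied → index 1.
Table: [-, 207, -, -, 424, 158, 294]

294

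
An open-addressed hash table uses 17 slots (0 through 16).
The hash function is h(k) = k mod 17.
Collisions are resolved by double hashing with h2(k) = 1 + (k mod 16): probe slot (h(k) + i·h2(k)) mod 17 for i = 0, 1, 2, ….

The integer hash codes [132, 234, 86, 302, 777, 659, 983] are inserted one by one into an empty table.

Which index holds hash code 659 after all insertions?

132: h=13 => slot 13
234: h=13, h2=11, probe 13,7 => slot 7
86: h=1 => slot 1
302: h=13, h2=15, probe 13,11 => slot 11
777: h=12 => slot 12
659: h=13, h2=4, probe 13,0 => slot 0
983: h=14 => slot 14
Table: [659, 86, ∅, ∅, ∅, ∅, ∅, 234, ∅, ∅, ∅, 302, 777, 132, 983, ∅, ∅]

0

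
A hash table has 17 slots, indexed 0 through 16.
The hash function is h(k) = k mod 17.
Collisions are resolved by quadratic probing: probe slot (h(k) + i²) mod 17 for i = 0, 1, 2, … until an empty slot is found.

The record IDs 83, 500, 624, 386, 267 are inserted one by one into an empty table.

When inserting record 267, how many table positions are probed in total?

83: h=15 → slot 15
500: h=7 → slot 7
624: h=12 → slot 12
386: h=12, probe 12,13 → slot 13
267: h=12, probe 12,13,16 → slot 16
Table: [∅, ∅, ∅, ∅, ∅, ∅, ∅, 500, ∅, ∅, ∅, ∅, 624, 386, ∅, 83, 267]

3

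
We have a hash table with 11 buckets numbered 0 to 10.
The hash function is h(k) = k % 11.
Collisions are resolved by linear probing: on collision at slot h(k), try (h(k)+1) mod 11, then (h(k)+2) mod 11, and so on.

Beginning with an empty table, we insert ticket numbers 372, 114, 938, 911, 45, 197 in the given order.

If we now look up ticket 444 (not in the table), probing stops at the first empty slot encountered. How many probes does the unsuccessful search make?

372 hashes to 9; slot 9 is free → place at 9.
114 hashes to 4; slot 4 is free → place at 4.
938 hashes to 3; slot 3 is free → place at 3.
911 hashes to 9; 9 taken → place at 10.
45 hashes to 1; slot 1 is free → place at 1.
197 hashes to 10; 10 taken → place at 0.
Table: [197, 45, ∅, 938, 114, ∅, ∅, ∅, ∅, 372, 911]
Lookup 444: h=4, probe 4,5 → slot 5 empty, not found.

2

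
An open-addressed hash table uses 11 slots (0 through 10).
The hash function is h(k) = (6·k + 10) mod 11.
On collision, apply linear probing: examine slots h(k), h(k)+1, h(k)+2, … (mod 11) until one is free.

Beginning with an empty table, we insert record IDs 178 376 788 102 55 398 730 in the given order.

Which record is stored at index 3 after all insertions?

730

Insert 178: h=0, slot 0 empty → index 0.
Insert 376: h=0, slot 0 occupied → index 1.
Insert 788: h=8, slot 8 empty → index 8.
Insert 102: h=6, slot 6 empty → index 6.
Insert 55: h=10, slot 10 empty → index 10.
Insert 398: h=0, slots 0,1 occupied → index 2.
Insert 730: h=1, slots 1,2 occupied → index 3.
Table: [178, 376, 398, 730, ∅, ∅, 102, ∅, 788, ∅, 55]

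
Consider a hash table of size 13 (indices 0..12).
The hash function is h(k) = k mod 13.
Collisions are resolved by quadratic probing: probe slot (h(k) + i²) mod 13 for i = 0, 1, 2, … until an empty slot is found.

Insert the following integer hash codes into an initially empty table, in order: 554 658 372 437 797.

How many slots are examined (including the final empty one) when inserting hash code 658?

Insert 554: h=8, slot 8 empty => index 8.
Insert 658: h=8, slot 8 occupied => index 9.
Insert 372: h=8, slots 8,9 occupied => index 12.
Insert 437: h=8, slots 8,9,12 occupied => index 4.
Insert 797: h=4, slot 4 occupied => index 5.
Table: [., ., ., ., 437, 797, ., ., 554, 658, ., ., 372]

2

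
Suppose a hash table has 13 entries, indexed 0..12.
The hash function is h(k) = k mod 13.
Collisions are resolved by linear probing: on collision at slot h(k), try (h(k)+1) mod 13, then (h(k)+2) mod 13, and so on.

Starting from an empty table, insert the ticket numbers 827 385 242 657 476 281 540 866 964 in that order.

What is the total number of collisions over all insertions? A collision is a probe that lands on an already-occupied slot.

22

827 hashes to 8; slot 8 is free → place at 8.
385 hashes to 8; 8 taken → place at 9.
242 hashes to 8; 8,9 taken → place at 10.
657 hashes to 7; slot 7 is free → place at 7.
476 hashes to 8; 8,9,10 taken → place at 11.
281 hashes to 8; 8,9,10,11 taken → place at 12.
540 hashes to 7; 7,8,9,10,11,12 taken → place at 0.
866 hashes to 8; 8,9,10,11,12,0 taken → place at 1.
964 hashes to 2; slot 2 is free → place at 2.
Table: [540, 866, 964, -, -, -, -, 657, 827, 385, 242, 476, 281]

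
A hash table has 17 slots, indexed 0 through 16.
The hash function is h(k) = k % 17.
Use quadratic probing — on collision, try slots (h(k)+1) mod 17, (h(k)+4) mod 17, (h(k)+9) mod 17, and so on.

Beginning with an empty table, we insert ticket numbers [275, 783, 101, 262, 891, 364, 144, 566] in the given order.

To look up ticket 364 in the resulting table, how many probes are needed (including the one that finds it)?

275 hashes to 3; slot 3 is free → place at 3.
783 hashes to 1; slot 1 is free → place at 1.
101 hashes to 16; slot 16 is free → place at 16.
262 hashes to 7; slot 7 is free → place at 7.
891 hashes to 7; 7 taken → place at 8.
364 hashes to 7; 7,8 taken → place at 11.
144 hashes to 8; 8 taken → place at 9.
566 hashes to 5; slot 5 is free → place at 5.
Table: [∅, 783, ∅, 275, ∅, 566, ∅, 262, 891, 144, ∅, 364, ∅, ∅, ∅, ∅, 101]
Lookup 364: h=7, probe 7,8,11 → found at 11.

3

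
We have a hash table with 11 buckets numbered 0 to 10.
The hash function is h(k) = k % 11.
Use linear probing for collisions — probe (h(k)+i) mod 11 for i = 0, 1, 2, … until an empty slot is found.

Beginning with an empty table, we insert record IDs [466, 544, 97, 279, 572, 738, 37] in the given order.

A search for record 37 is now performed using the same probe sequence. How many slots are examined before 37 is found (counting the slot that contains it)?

466: h=4 => slot 4
544: h=5 => slot 5
97: h=9 => slot 9
279: h=4, probe 4,5,6 => slot 6
572: h=0 => slot 0
738: h=1 => slot 1
37: h=4, probe 4,5,6,7 => slot 7
Table: [572, 738, ∅, ∅, 466, 544, 279, 37, ∅, 97, ∅]
Lookup 37: h=4, probe 4,5,6,7 → found at 7.

4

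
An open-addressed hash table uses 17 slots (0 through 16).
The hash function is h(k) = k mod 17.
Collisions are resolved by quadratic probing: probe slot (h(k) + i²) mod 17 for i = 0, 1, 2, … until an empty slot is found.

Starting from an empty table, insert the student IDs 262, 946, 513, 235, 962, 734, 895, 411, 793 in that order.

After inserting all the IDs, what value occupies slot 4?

262: h=7 => slot 7
946: h=11 => slot 11
513: h=3 => slot 3
235: h=14 => slot 14
962: h=10 => slot 10
734: h=3, probe 3,4 => slot 4
895: h=11, probe 11,12 => slot 12
411: h=3, probe 3,4,7,12,2 => slot 2
793: h=11, probe 11,12,15 => slot 15
Table: [∅, ∅, 411, 513, 734, ∅, ∅, 262, ∅, ∅, 962, 946, 895, ∅, 235, 793, ∅]

734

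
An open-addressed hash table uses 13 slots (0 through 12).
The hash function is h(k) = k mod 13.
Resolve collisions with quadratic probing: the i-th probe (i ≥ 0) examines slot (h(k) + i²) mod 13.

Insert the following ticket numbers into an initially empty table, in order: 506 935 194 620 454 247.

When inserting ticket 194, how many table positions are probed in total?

3

Insert 506: h=12, slot 12 empty => index 12.
Insert 935: h=12, slot 12 occupied => index 0.
Insert 194: h=12, slots 12,0 occupied => index 3.
Insert 620: h=9, slot 9 empty => index 9.
Insert 454: h=12, slots 12,0,3 occupied => index 8.
Insert 247: h=0, slot 0 occupied => index 1.
Table: [935, 247, _, 194, _, _, _, _, 454, 620, _, _, 506]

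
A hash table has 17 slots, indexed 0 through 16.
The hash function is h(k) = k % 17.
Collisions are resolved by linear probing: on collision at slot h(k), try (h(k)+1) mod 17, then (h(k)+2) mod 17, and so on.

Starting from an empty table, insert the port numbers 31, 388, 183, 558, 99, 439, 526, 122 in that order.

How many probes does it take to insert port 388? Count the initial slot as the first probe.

2

31 hashes to 14; slot 14 is free -> place at 14.
388 hashes to 14; 14 taken -> place at 15.
183 hashes to 13; slot 13 is free -> place at 13.
558 hashes to 14; 14,15 taken -> place at 16.
99 hashes to 14; 14,15,16 taken -> place at 0.
439 hashes to 14; 14,15,16,0 taken -> place at 1.
526 hashes to 16; 16,0,1 taken -> place at 2.
122 hashes to 3; slot 3 is free -> place at 3.
Table: [99, 439, 526, 122, —, —, —, —, —, —, —, —, —, 183, 31, 388, 558]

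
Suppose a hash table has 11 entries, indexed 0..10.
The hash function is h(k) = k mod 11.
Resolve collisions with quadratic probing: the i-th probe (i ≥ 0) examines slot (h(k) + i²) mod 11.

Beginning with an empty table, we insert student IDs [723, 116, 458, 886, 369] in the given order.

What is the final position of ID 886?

Insert 723: h=8, slot 8 empty → index 8.
Insert 116: h=6, slot 6 empty → index 6.
Insert 458: h=7, slot 7 empty → index 7.
Insert 886: h=6, slots 6,7 occupied → index 10.
Insert 369: h=6, slots 6,7,10 occupied → index 4.
Table: [∅, ∅, ∅, ∅, 369, ∅, 116, 458, 723, ∅, 886]

10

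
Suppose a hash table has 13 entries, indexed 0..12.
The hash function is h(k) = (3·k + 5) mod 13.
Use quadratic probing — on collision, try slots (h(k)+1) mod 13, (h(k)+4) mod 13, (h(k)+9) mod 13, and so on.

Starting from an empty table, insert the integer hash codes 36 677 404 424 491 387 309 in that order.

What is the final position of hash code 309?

5

36: h=9 => slot 9
677: h=8 => slot 8
404: h=8, probe 8,9,12 => slot 12
424: h=3 => slot 3
491: h=9, probe 9,10 => slot 10
387: h=9, probe 9,10,0 => slot 0
309: h=9, probe 9,10,0,5 => slot 5
Table: [387, _, _, 424, _, 309, _, _, 677, 36, 491, _, 404]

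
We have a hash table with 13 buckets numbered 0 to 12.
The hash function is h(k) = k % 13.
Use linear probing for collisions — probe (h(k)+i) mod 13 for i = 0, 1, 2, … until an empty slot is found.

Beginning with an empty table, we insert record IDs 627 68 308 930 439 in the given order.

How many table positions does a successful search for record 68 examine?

2

627: h=3 => slot 3
68: h=3, probe 3,4 => slot 4
308: h=9 => slot 9
930: h=7 => slot 7
439: h=10 => slot 10
Table: [—, —, —, 627, 68, —, —, 930, —, 308, 439, —, —]
Lookup 68: h=3, probe 3,4 → found at 4.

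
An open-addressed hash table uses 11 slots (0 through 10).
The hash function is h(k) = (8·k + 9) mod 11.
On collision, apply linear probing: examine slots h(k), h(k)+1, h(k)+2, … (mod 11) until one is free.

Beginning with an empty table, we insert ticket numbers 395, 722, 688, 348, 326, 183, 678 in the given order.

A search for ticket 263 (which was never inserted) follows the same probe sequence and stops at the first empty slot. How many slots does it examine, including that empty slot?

6

395: h=1 → slot 1
722: h=10 → slot 10
688: h=2 → slot 2
348: h=10, probe 10,0 → slot 0
326: h=10, probe 10,0,1,2,3 → slot 3
183: h=10, probe 10,0,1,2,3,4 → slot 4
678: h=10, probe 10,0,1,2,3,4,5 → slot 5
Table: [348, 395, 688, 326, 183, 678, ., ., ., ., 722]
Lookup 263: h=1, probe 1,2,3,4,5,6 → slot 6 empty, not found.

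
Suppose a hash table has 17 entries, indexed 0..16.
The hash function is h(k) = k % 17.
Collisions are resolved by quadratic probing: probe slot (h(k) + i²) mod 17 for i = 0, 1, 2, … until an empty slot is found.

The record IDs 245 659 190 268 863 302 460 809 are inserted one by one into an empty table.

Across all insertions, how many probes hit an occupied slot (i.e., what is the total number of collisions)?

245 hashes to 7; slot 7 is free → place at 7.
659 hashes to 13; slot 13 is free → place at 13.
190 hashes to 3; slot 3 is free → place at 3.
268 hashes to 13; 13 taken → place at 14.
863 hashes to 13; 13,14 taken → place at 0.
302 hashes to 13; 13,14,0 taken → place at 5.
460 hashes to 1; slot 1 is free → place at 1.
809 hashes to 10; slot 10 is free → place at 10.
Table: [863, 460, ∅, 190, ∅, 302, ∅, 245, ∅, ∅, 809, ∅, ∅, 659, 268, ∅, ∅]

6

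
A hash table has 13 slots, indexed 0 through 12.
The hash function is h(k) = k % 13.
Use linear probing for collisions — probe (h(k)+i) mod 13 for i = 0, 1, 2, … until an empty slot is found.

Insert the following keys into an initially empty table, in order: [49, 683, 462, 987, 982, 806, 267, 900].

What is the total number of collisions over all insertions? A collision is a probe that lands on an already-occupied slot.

49 hashes to 10; slot 10 is free -> place at 10.
683 hashes to 7; slot 7 is free -> place at 7.
462 hashes to 7; 7 taken -> place at 8.
987 hashes to 12; slot 12 is free -> place at 12.
982 hashes to 7; 7,8 taken -> place at 9.
806 hashes to 0; slot 0 is free -> place at 0.
267 hashes to 7; 7,8,9,10 taken -> place at 11.
900 hashes to 3; slot 3 is free -> place at 3.
Table: [806, -, -, 900, -, -, -, 683, 462, 982, 49, 267, 987]

7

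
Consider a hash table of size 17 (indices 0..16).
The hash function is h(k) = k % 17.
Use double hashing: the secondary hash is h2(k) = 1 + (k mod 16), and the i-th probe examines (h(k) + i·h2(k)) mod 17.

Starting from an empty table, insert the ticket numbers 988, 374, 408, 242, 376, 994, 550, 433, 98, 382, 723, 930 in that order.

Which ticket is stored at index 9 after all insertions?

408

Insert 988: h=2, slot 2 empty => index 2.
Insert 374: h=0, slot 0 empty => index 0.
Insert 408: h=0, h2=9, slot 0 occupied => index 9.
Insert 242: h=4, slot 4 empty => index 4.
Insert 376: h=2, h2=9, slot 2 occupied => index 11.
Insert 994: h=8, slot 8 empty => index 8.
Insert 550: h=6, slot 6 empty => index 6.
Insert 433: h=8, h2=2, slot 8 occupied => index 10.
Insert 98: h=13, slot 13 empty => index 13.
Insert 382: h=8, h2=15, slots 8,6,4,2,0 occupied => index 15.
Insert 723: h=9, h2=4, slots 9,13,0,4,8 occupied => index 12.
Insert 930: h=12, h2=3, slots 12,15 occupied => index 1.
Table: [374, 930, 988, ., 242, ., 550, ., 994, 408, 433, 376, 723, 98, ., 382, .]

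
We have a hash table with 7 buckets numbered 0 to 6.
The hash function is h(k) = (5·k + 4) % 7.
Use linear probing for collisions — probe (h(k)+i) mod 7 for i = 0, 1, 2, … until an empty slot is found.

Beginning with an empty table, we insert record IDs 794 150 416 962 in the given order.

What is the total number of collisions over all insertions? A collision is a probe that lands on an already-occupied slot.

Insert 794: h=5, slot 5 empty -> index 5.
Insert 150: h=5, slot 5 occupied -> index 6.
Insert 416: h=5, slots 5,6 occupied -> index 0.
Insert 962: h=5, slots 5,6,0 occupied -> index 1.
Table: [416, 962, -, -, -, 794, 150]

6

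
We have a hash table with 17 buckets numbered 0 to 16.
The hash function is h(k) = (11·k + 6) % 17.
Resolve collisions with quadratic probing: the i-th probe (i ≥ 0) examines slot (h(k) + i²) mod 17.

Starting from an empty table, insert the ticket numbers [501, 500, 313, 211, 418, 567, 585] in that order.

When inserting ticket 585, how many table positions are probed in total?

Insert 501: h=9, slot 9 empty -> index 9.
Insert 500: h=15, slot 15 empty -> index 15.
Insert 313: h=15, slot 15 occupied -> index 16.
Insert 211: h=15, slots 15,16 occupied -> index 2.
Insert 418: h=14, slot 14 empty -> index 14.
Insert 567: h=4, slot 4 empty -> index 4.
Insert 585: h=15, slots 15,16,2 occupied -> index 7.
Table: [—, —, 211, —, 567, —, —, 585, —, 501, —, —, —, —, 418, 500, 313]

4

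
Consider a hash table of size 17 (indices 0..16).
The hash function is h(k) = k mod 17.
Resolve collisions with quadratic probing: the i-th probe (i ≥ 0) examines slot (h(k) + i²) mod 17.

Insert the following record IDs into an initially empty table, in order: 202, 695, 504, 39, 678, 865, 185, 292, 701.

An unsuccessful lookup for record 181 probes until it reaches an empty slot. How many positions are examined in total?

2

202: h=15 => slot 15
695: h=15, probe 15,16 => slot 16
504: h=11 => slot 11
39: h=5 => slot 5
678: h=15, probe 15,16,2 => slot 2
865: h=15, probe 15,16,2,7 => slot 7
185: h=15, probe 15,16,2,7,14 => slot 14
292: h=3 => slot 3
701: h=4 => slot 4
Table: [-, -, 678, 292, 701, 39, -, 865, -, -, -, 504, -, -, 185, 202, 695]
Lookup 181: h=11, probe 11,12 → slot 12 empty, not found.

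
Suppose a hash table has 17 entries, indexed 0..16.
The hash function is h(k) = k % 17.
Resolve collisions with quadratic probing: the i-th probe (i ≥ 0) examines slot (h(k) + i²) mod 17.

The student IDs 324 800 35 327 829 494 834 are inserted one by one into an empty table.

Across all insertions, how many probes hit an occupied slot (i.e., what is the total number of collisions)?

324 hashes to 1; slot 1 is free => place at 1.
800 hashes to 1; 1 taken => place at 2.
35 hashes to 1; 1,2 taken => place at 5.
327 hashes to 4; slot 4 is free => place at 4.
829 hashes to 13; slot 13 is free => place at 13.
494 hashes to 1; 1,2,5 taken => place at 10.
834 hashes to 1; 1,2,5,10 taken => place at 0.
Table: [834, 324, 800, -, 327, 35, -, -, -, -, 494, -, -, 829, -, -, -]

10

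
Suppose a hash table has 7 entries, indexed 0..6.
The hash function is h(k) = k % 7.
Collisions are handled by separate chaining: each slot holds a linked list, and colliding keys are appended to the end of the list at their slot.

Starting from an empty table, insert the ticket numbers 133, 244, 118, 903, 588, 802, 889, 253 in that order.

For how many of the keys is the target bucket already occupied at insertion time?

4

Insert 133: h=0, bucket 0 empty -> new chain.
Insert 244: h=6, bucket 6 empty -> new chain.
Insert 118: h=6, bucket 6 nonempty -> append to chain.
Insert 903: h=0, bucket 0 nonempty -> append to chain.
Insert 588: h=0, bucket 0 nonempty -> append to chain.
Insert 802: h=4, bucket 4 empty -> new chain.
Insert 889: h=0, bucket 0 nonempty -> append to chain.
Insert 253: h=1, bucket 1 empty -> new chain.
Final buckets:
0: 133 -> 903 -> 588 -> 889
1: 253
2: _
3: _
4: 802
5: _
6: 244 -> 118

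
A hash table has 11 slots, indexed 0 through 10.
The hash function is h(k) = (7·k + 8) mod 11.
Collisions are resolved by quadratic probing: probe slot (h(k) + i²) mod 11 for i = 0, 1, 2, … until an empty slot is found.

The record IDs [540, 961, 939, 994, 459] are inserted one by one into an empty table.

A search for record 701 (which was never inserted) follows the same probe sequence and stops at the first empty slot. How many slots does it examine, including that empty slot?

2

Insert 540: h=4, slot 4 empty → index 4.
Insert 961: h=3, slot 3 empty → index 3.
Insert 939: h=3, slots 3,4 occupied → index 7.
Insert 994: h=3, slots 3,4,7 occupied → index 1.
Insert 459: h=9, slot 9 empty → index 9.
Table: [—, 994, —, 961, 540, —, —, 939, —, 459, —]
Lookup 701: h=9, probe 9,10 → slot 10 empty, not found.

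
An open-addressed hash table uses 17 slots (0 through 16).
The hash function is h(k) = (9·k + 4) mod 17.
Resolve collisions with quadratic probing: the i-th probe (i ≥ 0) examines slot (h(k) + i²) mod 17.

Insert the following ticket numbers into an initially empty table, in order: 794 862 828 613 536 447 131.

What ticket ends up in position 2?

131

Insert 794: h=10, slot 10 empty -> index 10.
Insert 862: h=10, slot 10 occupied -> index 11.
Insert 828: h=10, slots 10,11 occupied -> index 14.
Insert 613: h=13, slot 13 empty -> index 13.
Insert 536: h=0, slot 0 empty -> index 0.
Insert 447: h=15, slot 15 empty -> index 15.
Insert 131: h=10, slots 10,11,14 occupied -> index 2.
Table: [536, ∅, 131, ∅, ∅, ∅, ∅, ∅, ∅, ∅, 794, 862, ∅, 613, 828, 447, ∅]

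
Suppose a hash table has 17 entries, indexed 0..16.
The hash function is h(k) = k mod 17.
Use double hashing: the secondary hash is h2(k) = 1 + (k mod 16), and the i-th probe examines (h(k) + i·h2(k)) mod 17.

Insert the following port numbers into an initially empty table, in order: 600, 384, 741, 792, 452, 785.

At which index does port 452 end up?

600 hashes to 5; slot 5 is free -> place at 5.
384 hashes to 10; slot 10 is free -> place at 10.
741 hashes to 10, h2=6; 10 taken -> place at 16.
792 hashes to 10, h2=9; 10 taken -> place at 2.
452 hashes to 10, h2=5; 10 taken -> place at 15.
785 hashes to 3; slot 3 is free -> place at 3.
Table: [∅, ∅, 792, 785, ∅, 600, ∅, ∅, ∅, ∅, 384, ∅, ∅, ∅, ∅, 452, 741]

15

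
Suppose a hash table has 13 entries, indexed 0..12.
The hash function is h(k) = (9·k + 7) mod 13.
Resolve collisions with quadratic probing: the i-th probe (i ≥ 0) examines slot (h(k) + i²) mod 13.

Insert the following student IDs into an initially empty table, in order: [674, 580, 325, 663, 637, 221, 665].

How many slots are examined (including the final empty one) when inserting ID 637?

674: h=2 -> slot 2
580: h=1 -> slot 1
325: h=7 -> slot 7
663: h=7, probe 7,8 -> slot 8
637: h=7, probe 7,8,11 -> slot 11
221: h=7, probe 7,8,11,3 -> slot 3
665: h=12 -> slot 12
Table: [_, 580, 674, 221, _, _, _, 325, 663, _, _, 637, 665]

3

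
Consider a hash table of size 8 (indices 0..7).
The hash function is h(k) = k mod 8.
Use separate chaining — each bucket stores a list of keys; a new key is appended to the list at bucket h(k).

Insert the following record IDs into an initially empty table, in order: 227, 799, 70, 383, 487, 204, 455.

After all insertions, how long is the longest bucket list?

Insert 227: h=3, bucket 3 empty -> new chain.
Insert 799: h=7, bucket 7 empty -> new chain.
Insert 70: h=6, bucket 6 empty -> new chain.
Insert 383: h=7, bucket 7 nonempty -> append to chain.
Insert 487: h=7, bucket 7 nonempty -> append to chain.
Insert 204: h=4, bucket 4 empty -> new chain.
Insert 455: h=7, bucket 7 nonempty -> append to chain.
Final buckets:
0: —
1: —
2: —
3: 227
4: 204
5: —
6: 70
7: 799 -> 383 -> 487 -> 455

4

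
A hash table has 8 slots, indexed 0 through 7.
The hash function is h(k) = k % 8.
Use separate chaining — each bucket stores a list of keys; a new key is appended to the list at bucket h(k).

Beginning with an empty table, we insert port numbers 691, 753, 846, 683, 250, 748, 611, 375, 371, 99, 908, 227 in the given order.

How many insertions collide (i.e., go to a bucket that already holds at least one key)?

6

Insert 691: h=3, bucket 3 empty → new chain.
Insert 753: h=1, bucket 1 empty → new chain.
Insert 846: h=6, bucket 6 empty → new chain.
Insert 683: h=3, bucket 3 nonempty → append to chain.
Insert 250: h=2, bucket 2 empty → new chain.
Insert 748: h=4, bucket 4 empty → new chain.
Insert 611: h=3, bucket 3 nonempty → append to chain.
Insert 375: h=7, bucket 7 empty → new chain.
Insert 371: h=3, bucket 3 nonempty → append to chain.
Insert 99: h=3, bucket 3 nonempty → append to chain.
Insert 908: h=4, bucket 4 nonempty → append to chain.
Insert 227: h=3, bucket 3 nonempty → append to chain.
Final buckets:
0: _
1: 753
2: 250
3: 691 -> 683 -> 611 -> 371 -> 99 -> 227
4: 748 -> 908
5: _
6: 846
7: 375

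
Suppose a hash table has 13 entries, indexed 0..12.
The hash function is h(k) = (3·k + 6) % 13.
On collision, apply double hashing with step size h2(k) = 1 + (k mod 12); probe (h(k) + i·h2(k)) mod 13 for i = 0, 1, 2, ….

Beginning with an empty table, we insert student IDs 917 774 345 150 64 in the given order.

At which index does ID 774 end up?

8

917: h=1 → slot 1
774: h=1, h2=7, probe 1,8 → slot 8
345: h=1, h2=10, probe 1,11 → slot 11
150: h=1, h2=7, probe 1,8,2 → slot 2
64: h=3 → slot 3
Table: [., 917, 150, 64, ., ., ., ., 774, ., ., 345, .]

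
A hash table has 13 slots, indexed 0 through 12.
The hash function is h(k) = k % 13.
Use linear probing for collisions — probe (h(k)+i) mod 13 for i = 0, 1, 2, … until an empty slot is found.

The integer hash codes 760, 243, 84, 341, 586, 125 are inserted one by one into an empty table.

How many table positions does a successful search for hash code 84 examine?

2

760 hashes to 6; slot 6 is free -> place at 6.
243 hashes to 9; slot 9 is free -> place at 9.
84 hashes to 6; 6 taken -> place at 7.
341 hashes to 3; slot 3 is free -> place at 3.
586 hashes to 1; slot 1 is free -> place at 1.
125 hashes to 8; slot 8 is free -> place at 8.
Table: [., 586, ., 341, ., ., 760, 84, 125, 243, ., ., .]
Lookup 84: h=6, probe 6,7 → found at 7.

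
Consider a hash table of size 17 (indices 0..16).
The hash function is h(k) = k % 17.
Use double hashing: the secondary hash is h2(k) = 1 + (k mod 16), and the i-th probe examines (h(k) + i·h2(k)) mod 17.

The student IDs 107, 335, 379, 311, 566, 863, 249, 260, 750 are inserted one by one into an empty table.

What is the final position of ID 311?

107: h=5 -> slot 5
335: h=12 -> slot 12
379: h=5, h2=12, probe 5,0 -> slot 0
311: h=5, h2=8, probe 5,13 -> slot 13
566: h=5, h2=7, probe 5,12,2 -> slot 2
863: h=13, h2=16, probe 13,12,11 -> slot 11
249: h=11, h2=10, probe 11,4 -> slot 4
260: h=5, h2=5, probe 5,10 -> slot 10
750: h=2, h2=15, probe 2,0,15 -> slot 15
Table: [379, _, 566, _, 249, 107, _, _, _, _, 260, 863, 335, 311, _, 750, _]

13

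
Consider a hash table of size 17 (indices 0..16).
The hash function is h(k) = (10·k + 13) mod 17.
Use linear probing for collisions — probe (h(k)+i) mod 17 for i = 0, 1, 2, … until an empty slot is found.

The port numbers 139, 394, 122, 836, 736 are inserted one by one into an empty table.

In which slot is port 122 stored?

11

139: h=9 -> slot 9
394: h=9, probe 9,10 -> slot 10
122: h=9, probe 9,10,11 -> slot 11
836: h=9, probe 9,10,11,12 -> slot 12
736: h=12, probe 12,13 -> slot 13
Table: [-, -, -, -, -, -, -, -, -, 139, 394, 122, 836, 736, -, -, -]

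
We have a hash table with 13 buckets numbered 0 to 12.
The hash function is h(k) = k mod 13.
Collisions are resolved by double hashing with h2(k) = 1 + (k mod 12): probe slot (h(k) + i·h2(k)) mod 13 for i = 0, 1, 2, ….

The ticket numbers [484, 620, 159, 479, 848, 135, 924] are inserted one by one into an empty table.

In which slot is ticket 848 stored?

484 hashes to 3; slot 3 is free => place at 3.
620 hashes to 9; slot 9 is free => place at 9.
159 hashes to 3, h2=4; 3 taken => place at 7.
479 hashes to 11; slot 11 is free => place at 11.
848 hashes to 3, h2=9; 3 taken => place at 12.
135 hashes to 5; slot 5 is free => place at 5.
924 hashes to 1; slot 1 is free => place at 1.
Table: [—, 924, —, 484, —, 135, —, 159, —, 620, —, 479, 848]

12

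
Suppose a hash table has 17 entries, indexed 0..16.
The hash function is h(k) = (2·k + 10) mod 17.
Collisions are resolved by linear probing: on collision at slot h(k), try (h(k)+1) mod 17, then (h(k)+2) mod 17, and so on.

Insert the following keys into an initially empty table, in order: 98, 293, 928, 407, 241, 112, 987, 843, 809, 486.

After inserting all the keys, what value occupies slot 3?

98 hashes to 2; slot 2 is free -> place at 2.
293 hashes to 1; slot 1 is free -> place at 1.
928 hashes to 13; slot 13 is free -> place at 13.
407 hashes to 8; slot 8 is free -> place at 8.
241 hashes to 16; slot 16 is free -> place at 16.
112 hashes to 13; 13 taken -> place at 14.
987 hashes to 12; slot 12 is free -> place at 12.
843 hashes to 13; 13,14 taken -> place at 15.
809 hashes to 13; 13,14,15,16 taken -> place at 0.
486 hashes to 13; 13,14,15,16,0,1,2 taken -> place at 3.
Table: [809, 293, 98, 486, -, -, -, -, 407, -, -, -, 987, 928, 112, 843, 241]

486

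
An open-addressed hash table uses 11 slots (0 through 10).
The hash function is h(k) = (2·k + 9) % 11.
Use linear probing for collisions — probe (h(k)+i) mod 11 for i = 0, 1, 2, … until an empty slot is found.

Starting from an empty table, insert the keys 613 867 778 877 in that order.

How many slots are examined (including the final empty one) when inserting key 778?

613: h=3 => slot 3
867: h=5 => slot 5
778: h=3, probe 3,4 => slot 4
877: h=3, probe 3,4,5,6 => slot 6
Table: [∅, ∅, ∅, 613, 778, 867, 877, ∅, ∅, ∅, ∅]

2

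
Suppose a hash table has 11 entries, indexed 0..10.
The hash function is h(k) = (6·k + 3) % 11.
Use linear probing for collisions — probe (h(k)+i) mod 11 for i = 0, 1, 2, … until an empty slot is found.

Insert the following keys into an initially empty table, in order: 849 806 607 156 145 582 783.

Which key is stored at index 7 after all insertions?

145

849 hashes to 4; slot 4 is free -> place at 4.
806 hashes to 10; slot 10 is free -> place at 10.
607 hashes to 4; 4 taken -> place at 5.
156 hashes to 4; 4,5 taken -> place at 6.
145 hashes to 4; 4,5,6 taken -> place at 7.
582 hashes to 8; slot 8 is free -> place at 8.
783 hashes to 4; 4,5,6,7,8 taken -> place at 9.
Table: [∅, ∅, ∅, ∅, 849, 607, 156, 145, 582, 783, 806]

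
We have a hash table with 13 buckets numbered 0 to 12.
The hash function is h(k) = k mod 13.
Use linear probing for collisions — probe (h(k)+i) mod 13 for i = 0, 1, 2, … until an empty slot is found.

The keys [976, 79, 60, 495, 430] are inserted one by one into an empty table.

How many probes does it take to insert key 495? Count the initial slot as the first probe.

3

976 hashes to 1; slot 1 is free -> place at 1.
79 hashes to 1; 1 taken -> place at 2.
60 hashes to 8; slot 8 is free -> place at 8.
495 hashes to 1; 1,2 taken -> place at 3.
430 hashes to 1; 1,2,3 taken -> place at 4.
Table: [-, 976, 79, 495, 430, -, -, -, 60, -, -, -, -]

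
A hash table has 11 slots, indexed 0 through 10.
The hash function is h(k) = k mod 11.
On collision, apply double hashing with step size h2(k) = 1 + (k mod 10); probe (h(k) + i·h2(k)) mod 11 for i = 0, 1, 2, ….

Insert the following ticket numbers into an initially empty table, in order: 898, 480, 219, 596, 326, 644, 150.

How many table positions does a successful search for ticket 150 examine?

3

898: h=7 -> slot 7
480: h=7, h2=1, probe 7,8 -> slot 8
219: h=10 -> slot 10
596: h=2 -> slot 2
326: h=7, h2=7, probe 7,3 -> slot 3
644: h=6 -> slot 6
150: h=7, h2=1, probe 7,8,9 -> slot 9
Table: [—, —, 596, 326, —, —, 644, 898, 480, 150, 219]
Lookup 150: h=7, h2=1, probe 7,8,9 → found at 9.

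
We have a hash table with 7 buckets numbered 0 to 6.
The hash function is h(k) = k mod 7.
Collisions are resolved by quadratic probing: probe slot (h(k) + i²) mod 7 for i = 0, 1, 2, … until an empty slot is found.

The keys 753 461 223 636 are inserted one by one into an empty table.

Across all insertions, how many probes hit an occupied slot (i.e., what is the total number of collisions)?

Insert 753: h=4, slot 4 empty -> index 4.
Insert 461: h=6, slot 6 empty -> index 6.
Insert 223: h=6, slot 6 occupied -> index 0.
Insert 636: h=6, slots 6,0 occupied -> index 3.
Table: [223, _, _, 636, 753, _, 461]

3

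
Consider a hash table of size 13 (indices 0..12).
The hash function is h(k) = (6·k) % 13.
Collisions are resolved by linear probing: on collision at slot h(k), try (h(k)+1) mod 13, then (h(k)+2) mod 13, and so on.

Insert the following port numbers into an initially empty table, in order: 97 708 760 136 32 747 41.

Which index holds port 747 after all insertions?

2

97 hashes to 10; slot 10 is free => place at 10.
708 hashes to 10; 10 taken => place at 11.
760 hashes to 10; 10,11 taken => place at 12.
136 hashes to 10; 10,11,12 taken => place at 0.
32 hashes to 10; 10,11,12,0 taken => place at 1.
747 hashes to 10; 10,11,12,0,1 taken => place at 2.
41 hashes to 12; 12,0,1,2 taken => place at 3.
Table: [136, 32, 747, 41, ., ., ., ., ., ., 97, 708, 760]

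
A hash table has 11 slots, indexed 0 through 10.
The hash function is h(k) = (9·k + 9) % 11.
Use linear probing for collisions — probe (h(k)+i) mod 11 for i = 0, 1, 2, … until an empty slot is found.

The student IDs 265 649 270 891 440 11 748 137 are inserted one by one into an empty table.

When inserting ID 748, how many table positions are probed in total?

5

265: h=7 → slot 7
649: h=9 → slot 9
270: h=8 → slot 8
891: h=9, probe 9,10 → slot 10
440: h=9, probe 9,10,0 → slot 0
11: h=9, probe 9,10,0,1 → slot 1
748: h=9, probe 9,10,0,1,2 → slot 2
137: h=10, probe 10,0,1,2,3 → slot 3
Table: [440, 11, 748, 137, —, —, —, 265, 270, 649, 891]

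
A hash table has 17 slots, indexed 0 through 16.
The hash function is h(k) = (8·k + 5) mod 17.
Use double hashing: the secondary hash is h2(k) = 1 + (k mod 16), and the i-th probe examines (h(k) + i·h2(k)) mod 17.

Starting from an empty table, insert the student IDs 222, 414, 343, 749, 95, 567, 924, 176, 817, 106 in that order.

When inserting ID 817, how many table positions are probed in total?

222: h=13 → slot 13
414: h=2 → slot 2
343: h=12 → slot 12
749: h=13, h2=14, probe 13,10 → slot 10
95: h=0 → slot 0
567: h=2, h2=8, probe 2,10,1 → slot 1
924: h=2, h2=13, probe 2,15 → slot 15
176: h=2, h2=1, probe 2,3 → slot 3
817: h=13, h2=2, probe 13,15,0,2,4 → slot 4
106: h=3, h2=11, probe 3,14 → slot 14
Table: [95, 567, 414, 176, 817, ∅, ∅, ∅, ∅, ∅, 749, ∅, 343, 222, 106, 924, ∅]

5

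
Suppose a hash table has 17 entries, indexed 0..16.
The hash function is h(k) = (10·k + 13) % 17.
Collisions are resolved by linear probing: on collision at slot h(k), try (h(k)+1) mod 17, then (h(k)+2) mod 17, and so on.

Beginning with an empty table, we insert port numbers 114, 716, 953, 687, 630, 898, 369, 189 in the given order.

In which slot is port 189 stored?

114: h=14 -> slot 14
716: h=16 -> slot 16
953: h=6 -> slot 6
687: h=15 -> slot 15
630: h=6, probe 6,7 -> slot 7
898: h=0 -> slot 0
369: h=14, probe 14,15,16,0,1 -> slot 1
189: h=16, probe 16,0,1,2 -> slot 2
Table: [898, 369, 189, -, -, -, 953, 630, -, -, -, -, -, -, 114, 687, 716]

2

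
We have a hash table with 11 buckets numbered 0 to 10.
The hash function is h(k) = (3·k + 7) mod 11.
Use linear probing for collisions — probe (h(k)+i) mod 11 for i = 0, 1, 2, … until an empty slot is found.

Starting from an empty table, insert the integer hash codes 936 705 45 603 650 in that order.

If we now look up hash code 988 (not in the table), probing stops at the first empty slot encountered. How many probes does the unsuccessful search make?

936: h=10 → slot 10
705: h=10, probe 10,0 → slot 0
45: h=10, probe 10,0,1 → slot 1
603: h=1, probe 1,2 → slot 2
650: h=10, probe 10,0,1,2,3 → slot 3
Table: [705, 45, 603, 650, ∅, ∅, ∅, ∅, ∅, ∅, 936]
Lookup 988: h=1, probe 1,2,3,4 → slot 4 empty, not found.

4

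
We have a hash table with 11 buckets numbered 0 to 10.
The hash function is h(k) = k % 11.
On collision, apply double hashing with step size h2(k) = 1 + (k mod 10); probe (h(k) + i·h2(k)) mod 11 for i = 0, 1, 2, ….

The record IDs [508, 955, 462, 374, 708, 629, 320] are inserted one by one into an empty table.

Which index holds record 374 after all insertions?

Insert 508: h=2, slot 2 empty → index 2.
Insert 955: h=9, slot 9 empty → index 9.
Insert 462: h=0, slot 0 empty → index 0.
Insert 374: h=0, h2=5, slot 0 occupied → index 5.
Insert 708: h=4, slot 4 empty → index 4.
Insert 629: h=2, h2=10, slot 2 occupied → index 1.
Insert 320: h=1, h2=1, slots 1,2 occupied → index 3.
Table: [462, 629, 508, 320, 708, 374, -, -, -, 955, -]

5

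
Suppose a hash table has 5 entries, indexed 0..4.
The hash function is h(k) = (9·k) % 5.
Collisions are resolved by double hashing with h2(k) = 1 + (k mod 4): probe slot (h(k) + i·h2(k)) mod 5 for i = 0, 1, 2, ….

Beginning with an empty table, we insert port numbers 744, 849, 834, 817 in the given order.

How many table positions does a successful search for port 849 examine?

744: h=1 -> slot 1
849: h=1, h2=2, probe 1,3 -> slot 3
834: h=1, h2=3, probe 1,4 -> slot 4
817: h=3, h2=2, probe 3,0 -> slot 0
Table: [817, 744, -, 849, 834]
Lookup 849: h=1, h2=2, probe 1,3 → found at 3.

2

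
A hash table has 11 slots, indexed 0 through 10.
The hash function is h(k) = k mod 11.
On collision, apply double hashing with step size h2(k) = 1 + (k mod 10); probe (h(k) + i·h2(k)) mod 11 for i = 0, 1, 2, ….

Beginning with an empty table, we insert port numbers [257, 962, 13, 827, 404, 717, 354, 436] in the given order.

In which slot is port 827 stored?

10

257: h=4 => slot 4
962: h=5 => slot 5
13: h=2 => slot 2
827: h=2, h2=8, probe 2,10 => slot 10
404: h=8 => slot 8
717: h=2, h2=8, probe 2,10,7 => slot 7
354: h=2, h2=5, probe 2,7,1 => slot 1
436: h=7, h2=7, probe 7,3 => slot 3
Table: [∅, 354, 13, 436, 257, 962, ∅, 717, 404, ∅, 827]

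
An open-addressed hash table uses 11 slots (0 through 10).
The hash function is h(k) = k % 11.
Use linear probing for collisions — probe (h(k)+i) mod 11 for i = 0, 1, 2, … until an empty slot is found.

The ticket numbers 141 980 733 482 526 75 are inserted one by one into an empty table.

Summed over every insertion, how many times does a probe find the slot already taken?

7

141: h=9 -> slot 9
980: h=1 -> slot 1
733: h=7 -> slot 7
482: h=9, probe 9,10 -> slot 10
526: h=9, probe 9,10,0 -> slot 0
75: h=9, probe 9,10,0,1,2 -> slot 2
Table: [526, 980, 75, —, —, —, —, 733, —, 141, 482]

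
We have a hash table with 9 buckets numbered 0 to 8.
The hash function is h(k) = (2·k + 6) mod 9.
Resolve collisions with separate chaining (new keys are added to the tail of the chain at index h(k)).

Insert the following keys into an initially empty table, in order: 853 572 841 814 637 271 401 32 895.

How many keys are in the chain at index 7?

3

Insert 853: h=2, bucket 2 empty -> new chain.
Insert 572: h=7, bucket 7 empty -> new chain.
Insert 841: h=5, bucket 5 empty -> new chain.
Insert 814: h=5, bucket 5 nonempty -> append to chain.
Insert 637: h=2, bucket 2 nonempty -> append to chain.
Insert 271: h=8, bucket 8 empty -> new chain.
Insert 401: h=7, bucket 7 nonempty -> append to chain.
Insert 32: h=7, bucket 7 nonempty -> append to chain.
Insert 895: h=5, bucket 5 nonempty -> append to chain.
Final buckets:
0: _
1: _
2: 853 -> 637
3: _
4: _
5: 841 -> 814 -> 895
6: _
7: 572 -> 401 -> 32
8: 271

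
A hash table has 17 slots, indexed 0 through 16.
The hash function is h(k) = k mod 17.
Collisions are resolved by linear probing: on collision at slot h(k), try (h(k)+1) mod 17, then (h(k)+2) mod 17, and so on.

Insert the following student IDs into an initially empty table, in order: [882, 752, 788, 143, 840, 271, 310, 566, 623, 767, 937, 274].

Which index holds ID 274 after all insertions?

10

882 hashes to 15; slot 15 is free → place at 15.
752 hashes to 4; slot 4 is free → place at 4.
788 hashes to 6; slot 6 is free → place at 6.
143 hashes to 7; slot 7 is free → place at 7.
840 hashes to 7; 7 taken → place at 8.
271 hashes to 16; slot 16 is free → place at 16.
310 hashes to 4; 4 taken → place at 5.
566 hashes to 5; 5,6,7,8 taken → place at 9.
623 hashes to 11; slot 11 is free → place at 11.
767 hashes to 2; slot 2 is free → place at 2.
937 hashes to 2; 2 taken → place at 3.
274 hashes to 2; 2,3,4,5,6,7,8,9 taken → place at 10.
Table: [., ., 767, 937, 752, 310, 788, 143, 840, 566, 274, 623, ., ., ., 882, 271]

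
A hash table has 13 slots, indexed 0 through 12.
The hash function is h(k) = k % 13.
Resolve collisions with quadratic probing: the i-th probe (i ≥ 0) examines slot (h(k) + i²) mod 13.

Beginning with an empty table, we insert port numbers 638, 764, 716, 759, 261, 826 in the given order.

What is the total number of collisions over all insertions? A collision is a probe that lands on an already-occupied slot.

5

638 hashes to 1; slot 1 is free -> place at 1.
764 hashes to 10; slot 10 is free -> place at 10.
716 hashes to 1; 1 taken -> place at 2.
759 hashes to 5; slot 5 is free -> place at 5.
261 hashes to 1; 1,2,5,10 taken -> place at 4.
826 hashes to 7; slot 7 is free -> place at 7.
Table: [—, 638, 716, —, 261, 759, —, 826, —, —, 764, —, —]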